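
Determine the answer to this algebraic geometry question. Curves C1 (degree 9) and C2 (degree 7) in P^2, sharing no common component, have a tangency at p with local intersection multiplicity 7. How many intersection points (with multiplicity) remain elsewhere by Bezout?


By Bezout's theorem, the total intersection number is d1 * d2.
Total = 9 * 7 = 63
Intersection multiplicity at p = 7
Remaining intersections = 63 - 7 = 56

56


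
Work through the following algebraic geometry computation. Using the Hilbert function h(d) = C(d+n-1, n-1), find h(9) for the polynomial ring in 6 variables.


The Hilbert function for the polynomial ring in 6 variables is:
h(d) = C(d+n-1, n-1)
h(9) = C(9+6-1, 6-1) = C(14, 5)
= 14! / (5! * 9!)
= 2002

2002


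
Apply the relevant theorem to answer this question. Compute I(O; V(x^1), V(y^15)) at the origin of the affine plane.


The intersection multiplicity of V(x^a) and V(y^b) at the origin is:
I(O; V(x^1), V(y^15)) = dim_k(k[x,y]/(x^1, y^15))
A basis for k[x,y]/(x^1, y^15) is the set of monomials x^i * y^j
where 0 <= i < 1 and 0 <= j < 15.
The number of such monomials is 1 * 15 = 15

15


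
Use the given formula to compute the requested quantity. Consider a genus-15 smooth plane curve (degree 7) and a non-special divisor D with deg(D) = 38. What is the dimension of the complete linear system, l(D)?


First, compute the genus of a smooth plane curve of degree 7:
g = (d-1)(d-2)/2 = (7-1)(7-2)/2 = 15
For a non-special divisor D (i.e., h^1(D) = 0), Riemann-Roch gives:
l(D) = deg(D) - g + 1
Since deg(D) = 38 >= 2g - 1 = 29, D is non-special.
l(D) = 38 - 15 + 1 = 24

24


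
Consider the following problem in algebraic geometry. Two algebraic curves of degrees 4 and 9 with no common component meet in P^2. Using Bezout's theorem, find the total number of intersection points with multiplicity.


Bezout's theorem states the intersection count equals the product of degrees.
Intersection count = 4 * 9 = 36

36


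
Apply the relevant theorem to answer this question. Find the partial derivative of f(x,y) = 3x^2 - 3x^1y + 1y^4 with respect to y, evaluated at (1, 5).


df/dy = (-3)*x^1 + 4*1*y^3
At (1,5): (-3)*1^1 + 4*1*5^3
= -3 + 500
= 497

497


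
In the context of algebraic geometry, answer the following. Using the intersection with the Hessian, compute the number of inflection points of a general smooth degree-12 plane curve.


For a general smooth plane curve C of degree d, the inflection points are
the intersection of C with its Hessian curve, which has degree 3(d-2).
By Bezout, the total intersection number is d * 3(d-2) = 12 * 30 = 360.
For a general curve every flex is ordinary, so each contributes
multiplicity 1 to C·Hess(C), and the number of distinct inflection
points is 3d(d-2).
Inflection points = 3*12*(12-2) = 3*12*10 = 360

360


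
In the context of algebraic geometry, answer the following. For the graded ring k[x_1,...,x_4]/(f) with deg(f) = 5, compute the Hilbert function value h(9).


For R = k[x_1,...,x_n]/(f) with f homogeneous of degree e:
The Hilbert series is (1 - t^e)/(1 - t)^n.
So h(d) = C(d+n-1, n-1) - C(d-e+n-1, n-1) for d >= e.
With n=4, e=5, d=9:
C(9+4-1, 4-1) = C(12, 3) = 220
C(9-5+4-1, 4-1) = C(7, 3) = 35
h(9) = 220 - 35 = 185

185


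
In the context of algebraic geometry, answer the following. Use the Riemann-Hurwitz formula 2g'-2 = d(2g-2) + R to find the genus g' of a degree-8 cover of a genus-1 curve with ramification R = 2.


Riemann-Hurwitz formula: 2g' - 2 = d(2g - 2) + R
Given: d = 8, g = 1, R = 2
2g' - 2 = 8*(2*1 - 2) + 2
2g' - 2 = 8*0 + 2
2g' - 2 = 0 + 2 = 2
2g' = 4
g' = 2

2


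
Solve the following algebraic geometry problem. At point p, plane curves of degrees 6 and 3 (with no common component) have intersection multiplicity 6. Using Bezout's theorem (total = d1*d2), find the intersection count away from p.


By Bezout's theorem, the total intersection number is d1 * d2.
Total = 6 * 3 = 18
Intersection multiplicity at p = 6
Remaining intersections = 18 - 6 = 12

12


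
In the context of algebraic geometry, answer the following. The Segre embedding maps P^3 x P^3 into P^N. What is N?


The Segre embedding maps P^m x P^n into P^N via
all products of coordinates from each factor.
N = (m+1)(n+1) - 1
N = (3+1)(3+1) - 1
N = 4*4 - 1
N = 16 - 1 = 15

15


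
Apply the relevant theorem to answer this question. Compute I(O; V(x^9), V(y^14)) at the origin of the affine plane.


The intersection multiplicity of V(x^a) and V(y^b) at the origin is:
I(O; V(x^9), V(y^14)) = dim_k(k[x,y]/(x^9, y^14))
A basis for k[x,y]/(x^9, y^14) is the set of monomials x^i * y^j
where 0 <= i < 9 and 0 <= j < 14.
The number of such monomials is 9 * 14 = 126

126


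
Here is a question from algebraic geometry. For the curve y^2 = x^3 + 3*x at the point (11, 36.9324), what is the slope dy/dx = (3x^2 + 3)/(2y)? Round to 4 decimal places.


Using implicit differentiation of y^2 = x^3 + 3*x:
2y * dy/dx = 3x^2 + 3
dy/dx = (3x^2 + 3)/(2y)
Numerator: 3*11^2 + 3 = 366
Denominator: 2*36.9324 = 73.8648
dy/dx = 366/73.8648 = 4.9550

4.9550


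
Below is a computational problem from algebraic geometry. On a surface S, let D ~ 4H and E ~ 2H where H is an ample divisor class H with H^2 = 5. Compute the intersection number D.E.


Using bilinearity of the intersection pairing on a surface S:
(aH).(bH) = ab * (H.H)
We have H^2 = 5.
D.E = (4H).(2H) = 4*2*5
= 8*5
= 40

40


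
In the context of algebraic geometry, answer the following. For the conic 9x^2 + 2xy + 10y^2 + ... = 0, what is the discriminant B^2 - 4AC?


The discriminant of a conic Ax^2 + Bxy + Cy^2 + ... = 0 is B^2 - 4AC.
B^2 = 2^2 = 4
4AC = 4*9*10 = 360
Discriminant = 4 - 360 = -356

-356


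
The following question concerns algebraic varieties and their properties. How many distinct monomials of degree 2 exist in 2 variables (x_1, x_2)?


The number of degree-2 monomials in 2 variables is C(d+n-1, n-1).
= C(2+2-1, 2-1) = C(3, 1)
= 3

3


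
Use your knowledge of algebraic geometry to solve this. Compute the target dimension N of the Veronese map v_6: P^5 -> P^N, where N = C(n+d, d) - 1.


The Veronese embedding v_d: P^n -> P^N maps each point to all
degree-d monomials in n+1 homogeneous coordinates.
N = C(n+d, d) - 1
N = C(5+6, 6) - 1
N = C(11, 6) - 1
C(11, 6) = 462
N = 462 - 1 = 461

461


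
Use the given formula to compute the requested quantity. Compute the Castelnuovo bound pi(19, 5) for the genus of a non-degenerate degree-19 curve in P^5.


Castelnuovo's bound: write d - 1 = m(r-1) + epsilon with 0 <= epsilon < r-1.
d - 1 = 19 - 1 = 18
r - 1 = 5 - 1 = 4
18 = 4*4 + 2, so m = 4, epsilon = 2
pi(d, r) = m(m-1)(r-1)/2 + m*epsilon
= 4*3*4/2 + 4*2
= 48/2 + 8
= 24 + 8 = 32

32


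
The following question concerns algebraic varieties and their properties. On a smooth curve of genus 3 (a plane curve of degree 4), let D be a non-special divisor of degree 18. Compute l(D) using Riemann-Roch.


First, compute the genus of a smooth plane curve of degree 4:
g = (d-1)(d-2)/2 = (4-1)(4-2)/2 = 3
For a non-special divisor D (i.e., h^1(D) = 0), Riemann-Roch gives:
l(D) = deg(D) - g + 1
Since deg(D) = 18 >= 2g - 1 = 5, D is non-special.
l(D) = 18 - 3 + 1 = 16

16


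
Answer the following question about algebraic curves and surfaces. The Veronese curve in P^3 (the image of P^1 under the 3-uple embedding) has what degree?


The rational normal curve in P^3 is the image of P^1 under the 3-uple Veronese.
A general hyperplane in P^3 pulls back to a degree-3 form on P^1, which has 3 zeros,
so the curve meets a general hyperplane in 3 points. Degree = 3.

3


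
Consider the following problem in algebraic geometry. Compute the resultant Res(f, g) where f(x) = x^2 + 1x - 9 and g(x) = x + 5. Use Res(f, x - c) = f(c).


For Res(f, x - c), we evaluate f at x = c.
f(-5) = (-5)^2 + 1*(-5) - 9
= 25 - 5 - 9
= 20 - 9 = 11
Res(f, g) = 11

11


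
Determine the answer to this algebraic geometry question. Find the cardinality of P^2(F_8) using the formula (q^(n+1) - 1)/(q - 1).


P^2(F_8) has (q^(n+1) - 1)/(q - 1) points.
= 8^2 + 8^1 + 8^0
= 64 + 8 + 1
= 73

73


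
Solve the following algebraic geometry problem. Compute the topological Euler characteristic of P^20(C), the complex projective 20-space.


The complex projective space P^20 has one cell in each even real dimension 0, 2, ..., 40.
The cohomology groups are H^{2k}(P^20) = Z for k = 0,...,20, and 0 otherwise.
Euler characteristic = sum of Betti numbers = 1 per even-dimensional cohomology group.
chi(P^20) = 20 + 1 = 21

21


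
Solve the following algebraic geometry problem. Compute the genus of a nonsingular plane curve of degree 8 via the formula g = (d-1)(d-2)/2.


Using the genus formula for smooth plane curves:
g = (d-1)(d-2)/2
g = (8-1)(8-2)/2
g = 7*6/2
g = 42/2 = 21

21


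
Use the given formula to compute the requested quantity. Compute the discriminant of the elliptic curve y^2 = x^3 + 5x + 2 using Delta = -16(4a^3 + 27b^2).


Compute each component:
4a^3 = 4*5^3 = 4*125 = 500
27b^2 = 27*2^2 = 27*4 = 108
4a^3 + 27b^2 = 500 + 108 = 608
Delta = -16*608 = -9728

-9728


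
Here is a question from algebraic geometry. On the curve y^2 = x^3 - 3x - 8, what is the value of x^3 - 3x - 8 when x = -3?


Compute x^3 - 3x - 8 at x = -3:
x^3 = (-3)^3 = -27
(-3)*x = (-3)*(-3) = 9
Sum: -27 + 9 - 8 = -26

-26


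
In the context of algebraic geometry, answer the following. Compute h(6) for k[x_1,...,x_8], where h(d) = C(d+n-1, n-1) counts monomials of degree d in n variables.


The Hilbert function for the polynomial ring in 8 variables is:
h(d) = C(d+n-1, n-1)
h(6) = C(6+8-1, 8-1) = C(13, 7)
= 13! / (7! * 6!)
= 1716

1716


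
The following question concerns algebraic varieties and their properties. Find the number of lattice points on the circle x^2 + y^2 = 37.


Systematically check integer values of x where x^2 <= 37.
For each valid x, check if 37 - x^2 is a perfect square.
x=1: 37 - 1 = 36, sqrt = 6 (valid)
x=6: 37 - 36 = 1, sqrt = 1 (valid)
Total integer solutions found: 8

8


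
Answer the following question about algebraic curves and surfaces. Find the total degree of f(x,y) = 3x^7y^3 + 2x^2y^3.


Examine each term for its total degree (sum of exponents).
  Term '3x^7y^3' has total degree 7+3 = 10.
  Term '2x^2y^3' has total degree 2+3 = 5.
The maximum total degree among all terms is 10.

10


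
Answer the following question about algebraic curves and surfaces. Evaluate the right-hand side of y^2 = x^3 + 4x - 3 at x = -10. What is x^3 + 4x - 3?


Compute x^3 + 4x - 3 at x = -10:
x^3 = (-10)^3 = -1000
4*x = 4*(-10) = -40
Sum: -1000 - 40 - 3 = -1043

-1043


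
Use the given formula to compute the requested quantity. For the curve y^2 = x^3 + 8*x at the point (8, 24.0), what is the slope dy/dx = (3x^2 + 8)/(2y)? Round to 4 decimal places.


Using implicit differentiation of y^2 = x^3 + 8*x:
2y * dy/dx = 3x^2 + 8
dy/dx = (3x^2 + 8)/(2y)
Numerator: 3*8^2 + 8 = 200
Denominator: 2*24.0 = 48.0
dy/dx = 200/48.0 = 4.1667

4.1667


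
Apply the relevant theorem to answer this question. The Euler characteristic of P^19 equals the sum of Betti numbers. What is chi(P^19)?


The complex projective space P^19 has one cell in each even real dimension 0, 2, ..., 38.
The cohomology groups are H^{2k}(P^19) = Z for k = 0,...,19, and 0 otherwise.
Euler characteristic = sum of Betti numbers = 1 per even-dimensional cohomology group.
chi(P^19) = 19 + 1 = 20

20


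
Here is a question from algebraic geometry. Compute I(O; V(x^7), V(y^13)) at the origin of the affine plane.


The intersection multiplicity of V(x^a) and V(y^b) at the origin is:
I(O; V(x^7), V(y^13)) = dim_k(k[x,y]/(x^7, y^13))
A basis for k[x,y]/(x^7, y^13) is the set of monomials x^i * y^j
where 0 <= i < 7 and 0 <= j < 13.
The number of such monomials is 7 * 13 = 91

91


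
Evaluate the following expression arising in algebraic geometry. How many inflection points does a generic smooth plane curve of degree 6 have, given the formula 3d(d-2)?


For a general smooth plane curve C of degree d, the inflection points are
the intersection of C with its Hessian curve, which has degree 3(d-2).
By Bezout, the total intersection number is d * 3(d-2) = 6 * 12 = 72.
For a general curve every flex is ordinary, so each contributes
multiplicity 1 to C·Hess(C), and the number of distinct inflection
points is 3d(d-2).
Inflection points = 3*6*(6-2) = 3*6*4 = 72

72


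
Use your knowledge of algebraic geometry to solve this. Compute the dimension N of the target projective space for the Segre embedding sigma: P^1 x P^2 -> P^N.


The Segre embedding maps P^m x P^n into P^N via
all products of coordinates from each factor.
N = (m+1)(n+1) - 1
N = (1+1)(2+1) - 1
N = 2*3 - 1
N = 6 - 1 = 5

5


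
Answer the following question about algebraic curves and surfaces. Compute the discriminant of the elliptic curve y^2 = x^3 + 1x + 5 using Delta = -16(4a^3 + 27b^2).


Compute each component:
4a^3 = 4*1^3 = 4*1 = 4
27b^2 = 27*5^2 = 27*25 = 675
4a^3 + 27b^2 = 4 + 675 = 679
Delta = -16*679 = -10864

-10864


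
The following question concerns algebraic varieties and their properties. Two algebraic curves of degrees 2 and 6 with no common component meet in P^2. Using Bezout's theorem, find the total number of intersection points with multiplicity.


Bezout's theorem states the intersection count equals the product of degrees.
Intersection count = 2 * 6 = 12

12


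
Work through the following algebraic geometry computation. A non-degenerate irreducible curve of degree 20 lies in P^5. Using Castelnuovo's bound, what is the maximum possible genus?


Castelnuovo's bound: write d - 1 = m(r-1) + epsilon with 0 <= epsilon < r-1.
d - 1 = 20 - 1 = 19
r - 1 = 5 - 1 = 4
19 = 4*4 + 3, so m = 4, epsilon = 3
pi(d, r) = m(m-1)(r-1)/2 + m*epsilon
= 4*3*4/2 + 4*3
= 48/2 + 12
= 24 + 12 = 36

36


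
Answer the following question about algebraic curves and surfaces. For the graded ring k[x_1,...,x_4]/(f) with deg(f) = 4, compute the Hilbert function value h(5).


For R = k[x_1,...,x_n]/(f) with f homogeneous of degree e:
The Hilbert series is (1 - t^e)/(1 - t)^n.
So h(d) = C(d+n-1, n-1) - C(d-e+n-1, n-1) for d >= e.
With n=4, e=4, d=5:
C(5+4-1, 4-1) = C(8, 3) = 56
C(5-4+4-1, 4-1) = C(4, 3) = 4
h(5) = 56 - 4 = 52

52


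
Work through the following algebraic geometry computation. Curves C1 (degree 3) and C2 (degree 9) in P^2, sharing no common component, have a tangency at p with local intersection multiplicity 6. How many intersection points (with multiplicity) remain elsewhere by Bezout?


By Bezout's theorem, the total intersection number is d1 * d2.
Total = 3 * 9 = 27
Intersection multiplicity at p = 6
Remaining intersections = 27 - 6 = 21

21


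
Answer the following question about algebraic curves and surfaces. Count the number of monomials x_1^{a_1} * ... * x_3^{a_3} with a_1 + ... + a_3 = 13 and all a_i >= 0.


The number of degree-13 monomials in 3 variables is C(d+n-1, n-1).
= C(13+3-1, 3-1) = C(15, 2)
= 105

105


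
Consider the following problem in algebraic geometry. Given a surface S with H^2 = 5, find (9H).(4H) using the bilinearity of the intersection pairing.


Using bilinearity of the intersection pairing on a surface S:
(aH).(bH) = ab * (H.H)
We have H^2 = 5.
D.E = (9H).(4H) = 9*4*5
= 36*5
= 180

180


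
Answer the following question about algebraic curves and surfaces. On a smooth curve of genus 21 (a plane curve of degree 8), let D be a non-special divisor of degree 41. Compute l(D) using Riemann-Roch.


First, compute the genus of a smooth plane curve of degree 8:
g = (d-1)(d-2)/2 = (8-1)(8-2)/2 = 21
For a non-special divisor D (i.e., h^1(D) = 0), Riemann-Roch gives:
l(D) = deg(D) - g + 1
Since deg(D) = 41 >= 2g - 1 = 41, D is non-special.
l(D) = 41 - 21 + 1 = 21

21


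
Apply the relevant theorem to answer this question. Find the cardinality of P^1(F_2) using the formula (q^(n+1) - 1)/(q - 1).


P^1(F_2) has (q^(n+1) - 1)/(q - 1) points.
= 2^1 + 2^0
= 2 + 1
= 3

3


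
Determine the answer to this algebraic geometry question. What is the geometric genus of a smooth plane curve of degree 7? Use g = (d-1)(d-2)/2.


Using the genus formula for smooth plane curves:
g = (d-1)(d-2)/2
g = (7-1)(7-2)/2
g = 6*5/2
g = 30/2 = 15

15


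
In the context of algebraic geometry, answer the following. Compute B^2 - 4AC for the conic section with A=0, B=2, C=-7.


The discriminant of a conic Ax^2 + Bxy + Cy^2 + ... = 0 is B^2 - 4AC.
B^2 = 2^2 = 4
4AC = 4*0*(-7) = 0
Discriminant = 4 + 0 = 4

4


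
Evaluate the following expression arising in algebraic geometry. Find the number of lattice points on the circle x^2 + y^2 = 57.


Systematically check integer values of x where x^2 <= 57.
For each valid x, check if 57 - x^2 is a perfect square.
Total integer solutions found: 0

0


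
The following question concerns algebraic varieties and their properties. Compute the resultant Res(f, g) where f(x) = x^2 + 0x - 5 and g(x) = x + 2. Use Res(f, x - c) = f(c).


For Res(f, x - c), we evaluate f at x = c.
f(-2) = (-2)^2 + 0*(-2) - 5
= 4 + 0 - 5
= 4 - 5 = -1
Res(f, g) = -1

-1


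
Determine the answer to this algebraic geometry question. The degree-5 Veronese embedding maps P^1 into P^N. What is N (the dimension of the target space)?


The Veronese embedding v_d: P^n -> P^N maps each point to all
degree-d monomials in n+1 homogeneous coordinates.
N = C(n+d, d) - 1
N = C(1+5, 5) - 1
N = C(6, 5) - 1
C(6, 5) = 6
N = 6 - 1 = 5

5


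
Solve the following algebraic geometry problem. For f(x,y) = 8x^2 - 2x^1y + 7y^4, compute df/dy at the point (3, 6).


df/dy = (-2)*x^1 + 4*7*y^3
At (3,6): (-2)*3^1 + 4*7*6^3
= -6 + 6048
= 6042

6042


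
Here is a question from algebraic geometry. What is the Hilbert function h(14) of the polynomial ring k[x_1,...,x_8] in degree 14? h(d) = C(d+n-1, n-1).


The Hilbert function for the polynomial ring in 8 variables is:
h(d) = C(d+n-1, n-1)
h(14) = C(14+8-1, 8-1) = C(21, 7)
= 21! / (7! * 14!)
= 116280

116280


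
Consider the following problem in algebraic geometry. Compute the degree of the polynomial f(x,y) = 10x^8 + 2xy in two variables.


Examine each term for its total degree (sum of exponents).
  Term '10x^8' has total degree 8+0 = 8.
  Term '2xy' has total degree 1+1 = 2.
The maximum total degree among all terms is 8.

8


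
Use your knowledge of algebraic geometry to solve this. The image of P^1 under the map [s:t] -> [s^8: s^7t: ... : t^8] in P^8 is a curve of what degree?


The rational normal curve in P^8 is the image of P^1 under the 8-uple Veronese.
A general hyperplane in P^8 pulls back to a degree-8 form on P^1, which has 8 zeros,
so the curve meets a general hyperplane in 8 points. Degree = 8.

8


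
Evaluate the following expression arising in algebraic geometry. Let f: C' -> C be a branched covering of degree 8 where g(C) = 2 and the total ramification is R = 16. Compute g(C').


Riemann-Hurwitz formula: 2g' - 2 = d(2g - 2) + R
Given: d = 8, g = 2, R = 16
2g' - 2 = 8*(2*2 - 2) + 16
2g' - 2 = 8*2 + 16
2g' - 2 = 16 + 16 = 32
2g' = 34
g' = 17

17


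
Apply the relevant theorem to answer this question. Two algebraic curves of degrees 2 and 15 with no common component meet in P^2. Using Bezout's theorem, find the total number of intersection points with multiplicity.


Bezout's theorem states the intersection count equals the product of degrees.
Intersection count = 2 * 15 = 30

30


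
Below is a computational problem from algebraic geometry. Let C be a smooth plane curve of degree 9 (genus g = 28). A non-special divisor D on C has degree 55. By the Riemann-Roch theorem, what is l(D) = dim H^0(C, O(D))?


First, compute the genus of a smooth plane curve of degree 9:
g = (d-1)(d-2)/2 = (9-1)(9-2)/2 = 28
For a non-special divisor D (i.e., h^1(D) = 0), Riemann-Roch gives:
l(D) = deg(D) - g + 1
Since deg(D) = 55 >= 2g - 1 = 55, D is non-special.
l(D) = 55 - 28 + 1 = 28

28


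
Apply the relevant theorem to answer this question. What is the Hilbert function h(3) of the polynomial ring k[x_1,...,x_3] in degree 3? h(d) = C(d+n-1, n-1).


The Hilbert function for the polynomial ring in 3 variables is:
h(d) = C(d+n-1, n-1)
h(3) = C(3+3-1, 3-1) = C(5, 2)
= 5! / (2! * 3!)
= 10

10


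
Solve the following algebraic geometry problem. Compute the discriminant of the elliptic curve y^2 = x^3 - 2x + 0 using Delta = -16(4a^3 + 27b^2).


Compute each component:
4a^3 = 4*(-2)^3 = 4*(-8) = -32
27b^2 = 27*0^2 = 27*0 = 0
4a^3 + 27b^2 = -32 + 0 = -32
Delta = -16*(-32) = 512

512


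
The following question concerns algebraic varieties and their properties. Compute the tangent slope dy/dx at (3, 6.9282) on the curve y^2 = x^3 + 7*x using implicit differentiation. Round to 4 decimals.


Using implicit differentiation of y^2 = x^3 + 7*x:
2y * dy/dx = 3x^2 + 7
dy/dx = (3x^2 + 7)/(2y)
Numerator: 3*3^2 + 7 = 34
Denominator: 2*6.9282 = 13.8564
dy/dx = 34/13.8564 = 2.4537

2.4537


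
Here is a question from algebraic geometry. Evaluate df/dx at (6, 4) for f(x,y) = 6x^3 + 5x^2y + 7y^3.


df/dx = 3*6*x^2 + 2*5*x^1*y
At (6,4): 3*6*6^2 + 2*5*6^1*4
= 648 + 240
= 888

888


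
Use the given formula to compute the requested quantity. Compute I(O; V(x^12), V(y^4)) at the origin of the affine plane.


The intersection multiplicity of V(x^a) and V(y^b) at the origin is:
I(O; V(x^12), V(y^4)) = dim_k(k[x,y]/(x^12, y^4))
A basis for k[x,y]/(x^12, y^4) is the set of monomials x^i * y^j
where 0 <= i < 12 and 0 <= j < 4.
The number of such monomials is 12 * 4 = 48

48


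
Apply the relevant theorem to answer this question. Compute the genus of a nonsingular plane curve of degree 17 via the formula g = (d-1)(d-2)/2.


Using the genus formula for smooth plane curves:
g = (d-1)(d-2)/2
g = (17-1)(17-2)/2
g = 16*15/2
g = 240/2 = 120

120


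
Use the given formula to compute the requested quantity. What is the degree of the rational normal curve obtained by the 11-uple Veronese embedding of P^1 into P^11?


The rational normal curve in P^11 is the image of P^1 under the 11-uple Veronese.
A general hyperplane in P^11 pulls back to a degree-11 form on P^1, which has 11 zeros,
so the curve meets a general hyperplane in 11 points. Degree = 11.

11


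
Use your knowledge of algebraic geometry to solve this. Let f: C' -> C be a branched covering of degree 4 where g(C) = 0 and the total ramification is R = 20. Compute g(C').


Riemann-Hurwitz formula: 2g' - 2 = d(2g - 2) + R
Given: d = 4, g = 0, R = 20
2g' - 2 = 4*(2*0 - 2) + 20
2g' - 2 = 4*(-2) + 20
2g' - 2 = -8 + 20 = 12
2g' = 14
g' = 7

7


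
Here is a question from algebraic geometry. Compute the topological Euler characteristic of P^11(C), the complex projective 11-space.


The complex projective space P^11 has one cell in each even real dimension 0, 2, ..., 22.
The cohomology groups are H^{2k}(P^11) = Z for k = 0,...,11, and 0 otherwise.
Euler characteristic = sum of Betti numbers = 1 per even-dimensional cohomology group.
chi(P^11) = 11 + 1 = 12

12


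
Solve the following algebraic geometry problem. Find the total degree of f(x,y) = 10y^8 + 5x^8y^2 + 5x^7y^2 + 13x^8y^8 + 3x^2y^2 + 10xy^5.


Examine each term for its total degree (sum of exponents).
  Term '10y^8' has total degree 0+8 = 8.
  Term '5x^8y^2' has total degree 8+2 = 10.
  Term '5x^7y^2' has total degree 7+2 = 9.
  Term '13x^8y^8' has total degree 8+8 = 16.
  Term '3x^2y^2' has total degree 2+2 = 4.
  Term '10xy^5' has total degree 1+5 = 6.
The maximum total degree among all terms is 16.

16


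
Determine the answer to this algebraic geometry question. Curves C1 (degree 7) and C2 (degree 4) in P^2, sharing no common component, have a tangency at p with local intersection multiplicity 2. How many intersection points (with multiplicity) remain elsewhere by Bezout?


By Bezout's theorem, the total intersection number is d1 * d2.
Total = 7 * 4 = 28
Intersection multiplicity at p = 2
Remaining intersections = 28 - 2 = 26

26


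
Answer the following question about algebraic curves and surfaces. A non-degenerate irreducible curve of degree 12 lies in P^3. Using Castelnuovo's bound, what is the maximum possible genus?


Castelnuovo's bound: write d - 1 = m(r-1) + epsilon with 0 <= epsilon < r-1.
d - 1 = 12 - 1 = 11
r - 1 = 3 - 1 = 2
11 = 5*2 + 1, so m = 5, epsilon = 1
pi(d, r) = m(m-1)(r-1)/2 + m*epsilon
= 5*4*2/2 + 5*1
= 40/2 + 5
= 20 + 5 = 25

25


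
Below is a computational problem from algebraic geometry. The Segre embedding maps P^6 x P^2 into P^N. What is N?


The Segre embedding maps P^m x P^n into P^N via
all products of coordinates from each factor.
N = (m+1)(n+1) - 1
N = (6+1)(2+1) - 1
N = 7*3 - 1
N = 21 - 1 = 20

20


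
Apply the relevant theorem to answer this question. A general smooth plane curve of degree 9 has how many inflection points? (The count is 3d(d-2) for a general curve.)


For a general smooth plane curve C of degree d, the inflection points are
the intersection of C with its Hessian curve, which has degree 3(d-2).
By Bezout, the total intersection number is d * 3(d-2) = 9 * 21 = 189.
For a general curve every flex is ordinary, so each contributes
multiplicity 1 to C·Hess(C), and the number of distinct inflection
points is 3d(d-2).
Inflection points = 3*9*(9-2) = 3*9*7 = 189

189


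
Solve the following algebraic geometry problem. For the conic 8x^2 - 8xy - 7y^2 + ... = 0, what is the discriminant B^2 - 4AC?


The discriminant of a conic Ax^2 + Bxy + Cy^2 + ... = 0 is B^2 - 4AC.
B^2 = (-8)^2 = 64
4AC = 4*8*(-7) = -224
Discriminant = 64 + 224 = 288

288


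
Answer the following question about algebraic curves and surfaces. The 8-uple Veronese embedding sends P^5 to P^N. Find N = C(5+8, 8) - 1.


The Veronese embedding v_d: P^n -> P^N maps each point to all
degree-d monomials in n+1 homogeneous coordinates.
N = C(n+d, d) - 1
N = C(5+8, 8) - 1
N = C(13, 8) - 1
C(13, 8) = 1287
N = 1287 - 1 = 1286

1286


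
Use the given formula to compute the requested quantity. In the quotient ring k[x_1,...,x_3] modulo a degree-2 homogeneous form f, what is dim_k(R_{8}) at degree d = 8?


For R = k[x_1,...,x_n]/(f) with f homogeneous of degree e:
The Hilbert series is (1 - t^e)/(1 - t)^n.
So h(d) = C(d+n-1, n-1) - C(d-e+n-1, n-1) for d >= e.
With n=3, e=2, d=8:
C(8+3-1, 3-1) = C(10, 2) = 45
C(8-2+3-1, 3-1) = C(8, 2) = 28
h(8) = 45 - 28 = 17

17


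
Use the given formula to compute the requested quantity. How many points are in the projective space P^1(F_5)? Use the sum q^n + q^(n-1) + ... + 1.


P^1(F_5) has (q^(n+1) - 1)/(q - 1) points.
= 5^1 + 5^0
= 5 + 1
= 6

6


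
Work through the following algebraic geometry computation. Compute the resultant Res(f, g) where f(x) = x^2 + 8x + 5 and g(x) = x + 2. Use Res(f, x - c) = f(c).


For Res(f, x - c), we evaluate f at x = c.
f(-2) = (-2)^2 + 8*(-2) + 5
= 4 - 16 + 5
= -12 + 5 = -7
Res(f, g) = -7

-7


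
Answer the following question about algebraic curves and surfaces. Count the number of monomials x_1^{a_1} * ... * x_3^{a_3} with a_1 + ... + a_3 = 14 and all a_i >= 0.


The number of degree-14 monomials in 3 variables is C(d+n-1, n-1).
= C(14+3-1, 3-1) = C(16, 2)
= 120

120


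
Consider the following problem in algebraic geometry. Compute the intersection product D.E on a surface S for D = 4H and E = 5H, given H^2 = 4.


Using bilinearity of the intersection pairing on a surface S:
(aH).(bH) = ab * (H.H)
We have H^2 = 4.
D.E = (4H).(5H) = 4*5*4
= 20*4
= 80

80


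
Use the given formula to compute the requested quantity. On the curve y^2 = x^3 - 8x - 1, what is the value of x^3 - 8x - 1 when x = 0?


Compute x^3 - 8x - 1 at x = 0:
x^3 = 0^3 = 0
(-8)*x = (-8)*0 = 0
Sum: 0 + 0 - 1 = -1

-1


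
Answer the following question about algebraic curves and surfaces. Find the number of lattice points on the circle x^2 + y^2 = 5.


Systematically check integer values of x where x^2 <= 5.
For each valid x, check if 5 - x^2 is a perfect square.
x=1: 5 - 1 = 4, sqrt = 2 (valid)
x=2: 5 - 4 = 1, sqrt = 1 (valid)
Total integer solutions found: 8

8


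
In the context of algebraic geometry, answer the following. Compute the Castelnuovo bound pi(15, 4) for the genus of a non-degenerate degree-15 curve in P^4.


Castelnuovo's bound: write d - 1 = m(r-1) + epsilon with 0 <= epsilon < r-1.
d - 1 = 15 - 1 = 14
r - 1 = 4 - 1 = 3
14 = 4*3 + 2, so m = 4, epsilon = 2
pi(d, r) = m(m-1)(r-1)/2 + m*epsilon
= 4*3*3/2 + 4*2
= 36/2 + 8
= 18 + 8 = 26

26


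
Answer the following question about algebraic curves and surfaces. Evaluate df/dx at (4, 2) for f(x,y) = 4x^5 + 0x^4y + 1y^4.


df/dx = 5*4*x^4 + 4*0*x^3*y
At (4,2): 5*4*4^4 + 4*0*4^3*2
= 5120 + 0
= 5120

5120


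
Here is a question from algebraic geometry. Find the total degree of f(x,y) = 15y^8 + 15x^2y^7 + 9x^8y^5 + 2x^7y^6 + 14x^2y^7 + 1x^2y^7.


Examine each term for its total degree (sum of exponents).
  Term '15y^8' has total degree 0+8 = 8.
  Term '15x^2y^7' has total degree 2+7 = 9.
  Term '9x^8y^5' has total degree 8+5 = 13.
  Term '2x^7y^6' has total degree 7+6 = 13.
  Term '14x^2y^7' has total degree 2+7 = 9.
  Term '1x^2y^7' has total degree 2+7 = 9.
The maximum total degree among all terms is 13.

13


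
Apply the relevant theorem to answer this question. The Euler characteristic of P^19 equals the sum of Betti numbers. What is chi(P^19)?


The complex projective space P^19 has one cell in each even real dimension 0, 2, ..., 38.
The cohomology groups are H^{2k}(P^19) = Z for k = 0,...,19, and 0 otherwise.
Euler characteristic = sum of Betti numbers = 1 per even-dimensional cohomology group.
chi(P^19) = 19 + 1 = 20

20


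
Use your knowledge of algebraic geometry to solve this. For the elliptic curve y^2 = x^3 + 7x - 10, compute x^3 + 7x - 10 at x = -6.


Compute x^3 + 7x - 10 at x = -6:
x^3 = (-6)^3 = -216
7*x = 7*(-6) = -42
Sum: -216 - 42 - 10 = -268

-268


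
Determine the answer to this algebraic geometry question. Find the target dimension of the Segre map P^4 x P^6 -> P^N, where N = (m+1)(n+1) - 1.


The Segre embedding maps P^m x P^n into P^N via
all products of coordinates from each factor.
N = (m+1)(n+1) - 1
N = (4+1)(6+1) - 1
N = 5*7 - 1
N = 35 - 1 = 34

34


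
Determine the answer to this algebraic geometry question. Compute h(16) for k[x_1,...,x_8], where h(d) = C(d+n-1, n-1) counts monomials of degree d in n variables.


The Hilbert function for the polynomial ring in 8 variables is:
h(d) = C(d+n-1, n-1)
h(16) = C(16+8-1, 8-1) = C(23, 7)
= 23! / (7! * 16!)
= 245157

245157


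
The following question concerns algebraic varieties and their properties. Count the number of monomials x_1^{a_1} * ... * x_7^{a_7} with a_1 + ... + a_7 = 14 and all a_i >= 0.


The number of degree-14 monomials in 7 variables is C(d+n-1, n-1).
= C(14+7-1, 7-1) = C(20, 6)
= 38760

38760


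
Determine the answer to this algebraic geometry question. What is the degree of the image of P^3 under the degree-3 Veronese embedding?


The Veronese variety v_3(P^3) has degree d^r.
d^r = 3^3 = 27

27


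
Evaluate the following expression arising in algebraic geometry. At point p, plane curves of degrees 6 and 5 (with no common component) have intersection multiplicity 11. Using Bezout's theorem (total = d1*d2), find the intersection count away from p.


By Bezout's theorem, the total intersection number is d1 * d2.
Total = 6 * 5 = 30
Intersection multiplicity at p = 11
Remaining intersections = 30 - 11 = 19

19


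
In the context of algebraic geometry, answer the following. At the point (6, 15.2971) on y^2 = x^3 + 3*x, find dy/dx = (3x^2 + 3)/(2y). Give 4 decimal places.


Using implicit differentiation of y^2 = x^3 + 3*x:
2y * dy/dx = 3x^2 + 3
dy/dx = (3x^2 + 3)/(2y)
Numerator: 3*6^2 + 3 = 111
Denominator: 2*15.2971 = 30.5942
dy/dx = 111/30.5942 = 3.6281

3.6281


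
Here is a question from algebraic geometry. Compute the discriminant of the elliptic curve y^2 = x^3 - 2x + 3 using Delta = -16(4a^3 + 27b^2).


Compute each component:
4a^3 = 4*(-2)^3 = 4*(-8) = -32
27b^2 = 27*3^2 = 27*9 = 243
4a^3 + 27b^2 = -32 + 243 = 211
Delta = -16*211 = -3376

-3376


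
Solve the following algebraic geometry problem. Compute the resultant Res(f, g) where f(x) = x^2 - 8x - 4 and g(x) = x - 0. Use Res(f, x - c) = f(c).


For Res(f, x - c), we evaluate f at x = c.
f(0) = 0^2 - 8*0 - 4
= 0 + 0 - 4
= 0 - 4 = -4
Res(f, g) = -4

-4


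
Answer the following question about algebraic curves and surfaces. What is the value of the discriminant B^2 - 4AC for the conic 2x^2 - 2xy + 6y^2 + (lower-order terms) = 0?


The discriminant of a conic Ax^2 + Bxy + Cy^2 + ... = 0 is B^2 - 4AC.
B^2 = (-2)^2 = 4
4AC = 4*2*6 = 48
Discriminant = 4 - 48 = -44

-44


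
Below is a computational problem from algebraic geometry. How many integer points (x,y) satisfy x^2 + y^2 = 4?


Systematically check integer values of x where x^2 <= 4.
For each valid x, check if 4 - x^2 is a perfect square.
x=0: 4 - 0 = 4, sqrt = 2 (valid)
x=2: 4 - 4 = 0, sqrt = 0 (valid)
Total integer solutions found: 4

4


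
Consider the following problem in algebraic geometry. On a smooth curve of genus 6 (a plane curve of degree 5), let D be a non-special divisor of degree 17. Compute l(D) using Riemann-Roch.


First, compute the genus of a smooth plane curve of degree 5:
g = (d-1)(d-2)/2 = (5-1)(5-2)/2 = 6
For a non-special divisor D (i.e., h^1(D) = 0), Riemann-Roch gives:
l(D) = deg(D) - g + 1
Since deg(D) = 17 >= 2g - 1 = 11, D is non-special.
l(D) = 17 - 6 + 1 = 12

12


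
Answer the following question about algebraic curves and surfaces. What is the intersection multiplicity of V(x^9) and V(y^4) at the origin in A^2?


The intersection multiplicity of V(x^a) and V(y^b) at the origin is:
I(O; V(x^9), V(y^4)) = dim_k(k[x,y]/(x^9, y^4))
A basis for k[x,y]/(x^9, y^4) is the set of monomials x^i * y^j
where 0 <= i < 9 and 0 <= j < 4.
The number of such monomials is 9 * 4 = 36

36


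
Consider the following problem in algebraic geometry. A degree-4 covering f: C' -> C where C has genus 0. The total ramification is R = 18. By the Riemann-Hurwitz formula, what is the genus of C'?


Riemann-Hurwitz formula: 2g' - 2 = d(2g - 2) + R
Given: d = 4, g = 0, R = 18
2g' - 2 = 4*(2*0 - 2) + 18
2g' - 2 = 4*(-2) + 18
2g' - 2 = -8 + 18 = 10
2g' = 12
g' = 6

6


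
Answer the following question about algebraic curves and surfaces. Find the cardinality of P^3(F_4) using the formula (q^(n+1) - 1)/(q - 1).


P^3(F_4) has (q^(n+1) - 1)/(q - 1) points.
= 4^3 + 4^2 + 4^1 + 4^0
= 64 + 16 + 4 + 1
= 85

85


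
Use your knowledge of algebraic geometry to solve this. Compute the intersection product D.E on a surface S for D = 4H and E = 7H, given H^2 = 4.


Using bilinearity of the intersection pairing on a surface S:
(aH).(bH) = ab * (H.H)
We have H^2 = 4.
D.E = (4H).(7H) = 4*7*4
= 28*4
= 112

112


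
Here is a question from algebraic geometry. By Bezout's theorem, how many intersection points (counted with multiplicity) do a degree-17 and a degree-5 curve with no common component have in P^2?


Bezout's theorem states the intersection count equals the product of degrees.
Intersection count = 17 * 5 = 85

85


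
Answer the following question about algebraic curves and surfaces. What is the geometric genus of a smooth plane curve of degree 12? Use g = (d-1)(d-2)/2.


Using the genus formula for smooth plane curves:
g = (d-1)(d-2)/2
g = (12-1)(12-2)/2
g = 11*10/2
g = 110/2 = 55

55


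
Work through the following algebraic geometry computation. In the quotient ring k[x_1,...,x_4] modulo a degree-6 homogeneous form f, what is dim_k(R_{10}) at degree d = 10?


For R = k[x_1,...,x_n]/(f) with f homogeneous of degree e:
The Hilbert series is (1 - t^e)/(1 - t)^n.
So h(d) = C(d+n-1, n-1) - C(d-e+n-1, n-1) for d >= e.
With n=4, e=6, d=10:
C(10+4-1, 4-1) = C(13, 3) = 286
C(10-6+4-1, 4-1) = C(7, 3) = 35
h(10) = 286 - 35 = 251

251


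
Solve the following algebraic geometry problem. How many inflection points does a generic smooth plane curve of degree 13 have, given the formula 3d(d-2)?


For a general smooth plane curve C of degree d, the inflection points are
the intersection of C with its Hessian curve, which has degree 3(d-2).
By Bezout, the total intersection number is d * 3(d-2) = 13 * 33 = 429.
For a general curve every flex is ordinary, so each contributes
multiplicity 1 to C·Hess(C), and the number of distinct inflection
points is 3d(d-2).
Inflection points = 3*13*(13-2) = 3*13*11 = 429

429


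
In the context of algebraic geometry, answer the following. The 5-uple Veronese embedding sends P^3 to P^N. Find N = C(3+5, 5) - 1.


The Veronese embedding v_d: P^n -> P^N maps each point to all
degree-d monomials in n+1 homogeneous coordinates.
N = C(n+d, d) - 1
N = C(3+5, 5) - 1
N = C(8, 5) - 1
C(8, 5) = 56
N = 56 - 1 = 55

55


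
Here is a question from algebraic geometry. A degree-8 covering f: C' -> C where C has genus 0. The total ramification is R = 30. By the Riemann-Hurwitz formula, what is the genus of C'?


Riemann-Hurwitz formula: 2g' - 2 = d(2g - 2) + R
Given: d = 8, g = 0, R = 30
2g' - 2 = 8*(2*0 - 2) + 30
2g' - 2 = 8*(-2) + 30
2g' - 2 = -16 + 30 = 14
2g' = 16
g' = 8

8


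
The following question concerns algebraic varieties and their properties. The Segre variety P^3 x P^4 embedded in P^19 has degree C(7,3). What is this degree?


The degree of the Segre variety P^3 x P^4 is C(m+n, m).
= C(7, 3)
= 35

35


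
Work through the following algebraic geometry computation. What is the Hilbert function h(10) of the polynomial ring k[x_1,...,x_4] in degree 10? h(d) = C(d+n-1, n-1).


The Hilbert function for the polynomial ring in 4 variables is:
h(d) = C(d+n-1, n-1)
h(10) = C(10+4-1, 4-1) = C(13, 3)
= 13! / (3! * 10!)
= 286

286


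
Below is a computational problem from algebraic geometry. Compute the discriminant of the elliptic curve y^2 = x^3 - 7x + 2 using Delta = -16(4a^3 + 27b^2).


Compute each component:
4a^3 = 4*(-7)^3 = 4*(-343) = -1372
27b^2 = 27*2^2 = 27*4 = 108
4a^3 + 27b^2 = -1372 + 108 = -1264
Delta = -16*(-1264) = 20224

20224


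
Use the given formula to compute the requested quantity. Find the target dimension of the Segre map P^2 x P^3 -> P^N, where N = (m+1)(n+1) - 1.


The Segre embedding maps P^m x P^n into P^N via
all products of coordinates from each factor.
N = (m+1)(n+1) - 1
N = (2+1)(3+1) - 1
N = 3*4 - 1
N = 12 - 1 = 11

11


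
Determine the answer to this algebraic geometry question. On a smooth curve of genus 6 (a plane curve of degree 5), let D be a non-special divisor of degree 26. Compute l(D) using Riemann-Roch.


First, compute the genus of a smooth plane curve of degree 5:
g = (d-1)(d-2)/2 = (5-1)(5-2)/2 = 6
For a non-special divisor D (i.e., h^1(D) = 0), Riemann-Roch gives:
l(D) = deg(D) - g + 1
Since deg(D) = 26 >= 2g - 1 = 11, D is non-special.
l(D) = 26 - 6 + 1 = 21

21


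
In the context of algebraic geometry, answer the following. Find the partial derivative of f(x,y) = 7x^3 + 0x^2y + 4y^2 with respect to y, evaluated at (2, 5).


df/dy = 0*x^2 + 2*4*y^1
At (2,5): 0*2^2 + 2*4*5^1
= 0 + 40
= 40

40


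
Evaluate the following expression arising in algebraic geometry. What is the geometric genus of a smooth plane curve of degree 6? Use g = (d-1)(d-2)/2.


Using the genus formula for smooth plane curves:
g = (d-1)(d-2)/2
g = (6-1)(6-2)/2
g = 5*4/2
g = 20/2 = 10

10


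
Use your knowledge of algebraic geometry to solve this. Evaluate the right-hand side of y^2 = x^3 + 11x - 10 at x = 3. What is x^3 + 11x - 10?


Compute x^3 + 11x - 10 at x = 3:
x^3 = 3^3 = 27
11*x = 11*3 = 33
Sum: 27 + 33 - 10 = 50

50


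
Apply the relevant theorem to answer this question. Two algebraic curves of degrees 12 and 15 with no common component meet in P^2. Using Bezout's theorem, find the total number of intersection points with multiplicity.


Bezout's theorem states the intersection count equals the product of degrees.
Intersection count = 12 * 15 = 180

180
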